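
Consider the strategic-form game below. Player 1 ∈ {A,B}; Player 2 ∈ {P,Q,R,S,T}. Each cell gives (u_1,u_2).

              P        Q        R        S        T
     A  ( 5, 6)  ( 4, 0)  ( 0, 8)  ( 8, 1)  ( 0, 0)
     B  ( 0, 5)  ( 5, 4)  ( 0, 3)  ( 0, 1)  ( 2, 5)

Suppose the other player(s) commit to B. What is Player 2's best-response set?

u_2(P vs B) = 5
u_2(Q vs B) = 4
u_2(R vs B) = 3
u_2(S vs B) = 1
u_2(T vs B) = 5
max payoff 5 at {P,T}

BR_2 = {P,T}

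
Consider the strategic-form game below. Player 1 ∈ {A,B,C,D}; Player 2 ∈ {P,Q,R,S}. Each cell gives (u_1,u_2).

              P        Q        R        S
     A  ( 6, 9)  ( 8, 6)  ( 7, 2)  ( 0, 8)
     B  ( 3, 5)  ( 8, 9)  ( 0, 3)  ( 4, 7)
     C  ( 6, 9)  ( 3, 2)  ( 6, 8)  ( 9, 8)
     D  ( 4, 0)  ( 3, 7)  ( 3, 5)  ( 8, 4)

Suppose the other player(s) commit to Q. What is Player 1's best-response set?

u_1(A vs Q) = 8
u_1(B vs Q) = 8
u_1(C vs Q) = 3
u_1(D vs Q) = 3
max payoff 8 at {A,B}

P1 best: {A,B}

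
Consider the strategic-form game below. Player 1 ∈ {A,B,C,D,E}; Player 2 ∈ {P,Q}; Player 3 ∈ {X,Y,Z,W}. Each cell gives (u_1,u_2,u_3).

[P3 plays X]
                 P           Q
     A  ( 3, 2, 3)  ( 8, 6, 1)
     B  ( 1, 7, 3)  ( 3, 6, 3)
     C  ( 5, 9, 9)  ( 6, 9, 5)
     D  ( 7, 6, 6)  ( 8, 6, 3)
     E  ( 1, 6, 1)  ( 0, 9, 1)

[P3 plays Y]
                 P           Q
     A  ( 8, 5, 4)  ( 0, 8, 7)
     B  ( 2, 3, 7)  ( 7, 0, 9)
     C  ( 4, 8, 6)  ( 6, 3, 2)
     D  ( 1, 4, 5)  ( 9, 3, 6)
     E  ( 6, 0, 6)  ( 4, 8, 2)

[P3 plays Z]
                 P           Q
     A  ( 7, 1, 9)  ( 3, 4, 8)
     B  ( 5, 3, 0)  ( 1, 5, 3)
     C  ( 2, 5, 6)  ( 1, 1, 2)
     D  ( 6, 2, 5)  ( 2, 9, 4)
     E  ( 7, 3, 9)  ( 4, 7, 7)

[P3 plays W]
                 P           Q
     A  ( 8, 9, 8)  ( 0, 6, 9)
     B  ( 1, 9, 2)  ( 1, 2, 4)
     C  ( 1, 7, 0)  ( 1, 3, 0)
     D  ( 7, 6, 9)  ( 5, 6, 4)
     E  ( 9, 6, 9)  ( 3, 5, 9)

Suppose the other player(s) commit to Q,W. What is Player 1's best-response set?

argmax u_1 = {D}

u_1(A vs Q,W) = 0
u_1(B vs Q,W) = 1
u_1(C vs Q,W) = 1
u_1(D vs Q,W) = 5
u_1(E vs Q,W) = 3
max payoff 5 at {D}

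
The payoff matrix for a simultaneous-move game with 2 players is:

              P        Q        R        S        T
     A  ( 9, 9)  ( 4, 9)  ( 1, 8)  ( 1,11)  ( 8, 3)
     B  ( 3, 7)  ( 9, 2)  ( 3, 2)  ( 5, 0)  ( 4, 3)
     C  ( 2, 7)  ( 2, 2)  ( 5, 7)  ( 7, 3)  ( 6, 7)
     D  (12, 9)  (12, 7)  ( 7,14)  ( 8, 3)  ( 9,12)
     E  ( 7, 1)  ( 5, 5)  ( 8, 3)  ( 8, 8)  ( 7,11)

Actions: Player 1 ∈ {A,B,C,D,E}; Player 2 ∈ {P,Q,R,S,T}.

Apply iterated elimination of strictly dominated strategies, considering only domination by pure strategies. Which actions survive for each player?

IESDS → P1:{D,E} P2:{R,T}

P1 drop A (D beats it: P:12>9 Q:12>4 R:7>1 S:8>1 T:9>8)
P1 drop B (D beats it: P:12>3 Q:12>9 R:7>3 S:8>5 T:9>4)
P1 drop C (D beats it: P:12>2 Q:12>2 R:7>5 S:8>7 T:9>6)
P2 drop P (R beats it: D:14>9 E:3>1)
P2 drop Q (T beats it: D:12>7 E:11>5)
P2 drop S (T beats it: D:12>3 E:11>8)
P1→{D,E} P2→{R,T}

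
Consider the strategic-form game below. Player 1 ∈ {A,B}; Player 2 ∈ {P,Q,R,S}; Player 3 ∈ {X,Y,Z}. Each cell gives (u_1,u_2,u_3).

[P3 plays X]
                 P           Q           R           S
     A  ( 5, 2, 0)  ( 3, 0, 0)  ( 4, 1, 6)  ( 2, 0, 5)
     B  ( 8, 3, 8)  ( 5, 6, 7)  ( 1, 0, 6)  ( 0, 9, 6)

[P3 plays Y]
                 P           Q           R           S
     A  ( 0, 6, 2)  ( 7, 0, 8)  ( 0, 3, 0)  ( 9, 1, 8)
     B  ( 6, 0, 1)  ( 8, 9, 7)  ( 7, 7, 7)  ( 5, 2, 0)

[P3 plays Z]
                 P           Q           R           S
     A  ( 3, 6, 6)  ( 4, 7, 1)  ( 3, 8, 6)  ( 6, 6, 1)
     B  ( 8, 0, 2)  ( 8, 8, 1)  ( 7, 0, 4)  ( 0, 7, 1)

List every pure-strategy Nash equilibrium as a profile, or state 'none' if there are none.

PSNE = {(B,Q,Y)}

(A,P,X): not NE [P1→B gives 8>5; P3→Z gives 6>0]
(A,P,Y): not NE [P1→B gives 6>0; P3→Z gives 6>2]
(A,P,Z): not NE [P1→B gives 8>3; P2→R gives 8>6]
(A,Q,X): not NE [P1→B gives 5>3; P2→P gives 2>0; P3→Y gives 8>0]
(A,Q,Y): not NE [P1→B gives 8>7; P2→P gives 6>0]
(A,Q,Z): not NE [P1→B gives 8>4; P2→R gives 8>7; P3→Y gives 8>1]
(A,R,X): not NE [P2→P gives 2>1]
(A,R,Y): not NE [P1→B gives 7>0; P2→P gives 6>3; P3→Z gives 6>0]
(A,R,Z): not NE [P1→B gives 7>3]
(A,S,X): not NE [P2→P gives 2>0; P3→Y gives 8>5]
(A,S,Y): not NE [P2→P gives 6>1]
(A,S,Z): not NE [P2→R gives 8>6; P3→Y gives 8>1]
(B,P,X): not NE [P2→S gives 9>3]
(B,P,Y): not NE [P2→Q gives 9>0; P3→X gives 8>1]
(B,P,Z): not NE [P2→Q gives 8>0; P3→X gives 8>2]
(B,Q,X): not NE [P2→S gives 9>6]
(B,Q,Y): NE
(B,Q,Z): not NE [P3→Y gives 7>1]
(B,R,X): not NE [P1→A gives 4>1; P2→S gives 9>0; P3→Y gives 7>6]
(B,R,Y): not NE [P2→Q gives 9>7]
(B,R,Z): not NE [P2→Q gives 8>0; P3→Y gives 7>4]
(B,S,X): not NE [P1→A gives 2>0]
(B,S,Y): not NE [P1→A gives 9>5; P2→Q gives 9>2; P3→X gives 6>0]
(B,S,Z): not NE [P1→A gives 6>0; P2→Q gives 8>7; P3→X gives 6>1]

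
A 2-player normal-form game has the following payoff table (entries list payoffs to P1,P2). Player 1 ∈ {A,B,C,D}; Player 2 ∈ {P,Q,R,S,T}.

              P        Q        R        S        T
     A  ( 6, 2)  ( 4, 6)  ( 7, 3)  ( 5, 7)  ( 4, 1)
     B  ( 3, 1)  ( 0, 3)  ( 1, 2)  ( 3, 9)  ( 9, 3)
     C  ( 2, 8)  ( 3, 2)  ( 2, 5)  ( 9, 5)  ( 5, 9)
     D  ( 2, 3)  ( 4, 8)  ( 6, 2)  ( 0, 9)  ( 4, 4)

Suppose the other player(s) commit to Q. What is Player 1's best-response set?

argmax u_1 = {A,D}

u_1(A vs Q) = 4
u_1(B vs Q) = 0
u_1(C vs Q) = 3
u_1(D vs Q) = 4
max payoff 4 at {A,D}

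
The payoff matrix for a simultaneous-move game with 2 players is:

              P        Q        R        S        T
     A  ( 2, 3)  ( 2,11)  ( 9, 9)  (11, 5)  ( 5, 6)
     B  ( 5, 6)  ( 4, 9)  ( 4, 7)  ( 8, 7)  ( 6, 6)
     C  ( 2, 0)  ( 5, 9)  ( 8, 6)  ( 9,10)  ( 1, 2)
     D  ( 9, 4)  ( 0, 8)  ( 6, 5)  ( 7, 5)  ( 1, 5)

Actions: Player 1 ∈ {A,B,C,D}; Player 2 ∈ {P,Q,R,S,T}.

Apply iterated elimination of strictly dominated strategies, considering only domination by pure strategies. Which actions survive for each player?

IESDS → P1:{A,C} P2:{Q,S}

P2 drop P (Q beats it: A:11>3 B:9>6 C:9>0 D:8>4)
P1 drop D (A beats it: Q:2>0 R:9>6 S:11>7 T:5>1)
P2 drop R (Q beats it: A:11>9 B:9>7 C:9>6)
P2 drop T (Q beats it: A:11>6 B:9>6 C:9>2)
P1 drop B (C beats it: Q:5>4 S:9>8)
P1→{A,C} P2→{Q,S}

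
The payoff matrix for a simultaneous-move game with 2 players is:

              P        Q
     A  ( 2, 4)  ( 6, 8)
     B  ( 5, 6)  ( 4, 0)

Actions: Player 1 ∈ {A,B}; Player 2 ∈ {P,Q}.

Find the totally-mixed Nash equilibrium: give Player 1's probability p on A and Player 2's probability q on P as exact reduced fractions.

P1 indiff ⇒ q·2+(1-q)·6 = q·5+(1-q)·4 ⇒ q(-3) = (1-q)(-2) ⇒ q = 2/5
P2 indiff ⇒ p·4+(1-p)·6 = p·8+(1-p)·0 ⇒ p(-4) = (1-p)(-6) ⇒ p = 3/5

P1 mixes 3/5 on A; P2 mixes 2/5 on P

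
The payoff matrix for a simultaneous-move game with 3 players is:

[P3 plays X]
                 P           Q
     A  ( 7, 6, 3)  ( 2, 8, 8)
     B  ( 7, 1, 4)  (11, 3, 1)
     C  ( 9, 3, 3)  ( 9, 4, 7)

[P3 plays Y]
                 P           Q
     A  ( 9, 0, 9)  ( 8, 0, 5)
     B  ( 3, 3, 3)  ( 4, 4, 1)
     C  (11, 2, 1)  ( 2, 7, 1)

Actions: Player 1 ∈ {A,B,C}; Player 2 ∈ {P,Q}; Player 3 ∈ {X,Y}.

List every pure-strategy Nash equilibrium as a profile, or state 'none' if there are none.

(A,P,X): not NE [P1→C gives 9>7; P2→Q gives 8>6; P3→Y gives 9>3]
(A,P,Y): not NE [P1→C gives 11>9]
(A,Q,X): not NE [P1→B gives 11>2]
(A,Q,Y): not NE [P3→X gives 8>5]
(B,P,X): not NE [P1→C gives 9>7; P2→Q gives 3>1]
(B,P,Y): not NE [P1→C gives 11>3; P2→Q gives 4>3; P3→X gives 4>3]
(B,Q,X): NE
(B,Q,Y): not NE [P1→A gives 8>4]
(C,P,X): not NE [P2→Q gives 4>3]
(C,P,Y): not NE [P2→Q gives 7>2; P3→X gives 3>1]
(C,Q,X): not NE [P1→B gives 11>9]
(C,Q,Y): not NE [P1→A gives 8>2; P3→X gives 7>1]

PSNE = {(B,Q,X)}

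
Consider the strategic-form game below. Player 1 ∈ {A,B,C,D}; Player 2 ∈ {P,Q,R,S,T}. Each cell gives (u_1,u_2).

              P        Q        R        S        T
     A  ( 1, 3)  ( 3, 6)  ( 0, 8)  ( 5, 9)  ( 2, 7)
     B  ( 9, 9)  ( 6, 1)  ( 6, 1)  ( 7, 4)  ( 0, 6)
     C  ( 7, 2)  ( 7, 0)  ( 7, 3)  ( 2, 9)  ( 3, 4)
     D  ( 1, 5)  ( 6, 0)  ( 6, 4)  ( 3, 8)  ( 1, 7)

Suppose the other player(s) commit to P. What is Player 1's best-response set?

u_1(A vs P) = 1
u_1(B vs P) = 9
u_1(C vs P) = 7
u_1(D vs P) = 1
max payoff 9 at {B}

argmax u_1 = {B}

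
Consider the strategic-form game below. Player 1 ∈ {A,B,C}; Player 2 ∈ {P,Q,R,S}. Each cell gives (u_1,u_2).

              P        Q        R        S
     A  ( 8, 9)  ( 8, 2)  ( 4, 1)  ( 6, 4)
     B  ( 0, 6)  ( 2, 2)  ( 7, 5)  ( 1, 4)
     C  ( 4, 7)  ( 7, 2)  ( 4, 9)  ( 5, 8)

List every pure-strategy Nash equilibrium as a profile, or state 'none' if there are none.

NE set: (A,P)

(A,P): NE
(A,Q): not NE [P2→P gives 9>2]
(A,R): not NE [P1→B gives 7>4; P2→P gives 9>1]
(A,S): not NE [P2→P gives 9>4]
(B,P): not NE [P1→A gives 8>0]
(B,Q): not NE [P1→A gives 8>2; P2→P gives 6>2]
(B,R): not NE [P2→P gives 6>5]
(B,S): not NE [P1→A gives 6>1; P2→P gives 6>4]
(C,P): not NE [P1→A gives 8>4; P2→R gives 9>7]
(C,Q): not NE [P1→A gives 8>7; P2→R gives 9>2]
(C,R): not NE [P1→B gives 7>4]
(C,S): not NE [P1→A gives 6>5; P2→R gives 9>8]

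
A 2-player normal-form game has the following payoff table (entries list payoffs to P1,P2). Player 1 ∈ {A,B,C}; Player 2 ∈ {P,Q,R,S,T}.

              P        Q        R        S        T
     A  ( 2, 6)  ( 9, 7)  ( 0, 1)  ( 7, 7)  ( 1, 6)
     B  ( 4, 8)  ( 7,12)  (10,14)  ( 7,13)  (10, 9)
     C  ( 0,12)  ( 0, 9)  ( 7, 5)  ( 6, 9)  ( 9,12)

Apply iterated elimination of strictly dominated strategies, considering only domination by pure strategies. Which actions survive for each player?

Remaining: P1:{A,B} P2:{Q,R,S}

P1 drop C (B beats it: P:4>0 Q:7>0 R:10>7 S:7>6 T:10>9)
P2 drop P (Q beats it: A:7>6 B:12>8)
P2 drop T (Q beats it: A:7>6 B:12>9)
P1→{A,B} P2→{Q,R,S}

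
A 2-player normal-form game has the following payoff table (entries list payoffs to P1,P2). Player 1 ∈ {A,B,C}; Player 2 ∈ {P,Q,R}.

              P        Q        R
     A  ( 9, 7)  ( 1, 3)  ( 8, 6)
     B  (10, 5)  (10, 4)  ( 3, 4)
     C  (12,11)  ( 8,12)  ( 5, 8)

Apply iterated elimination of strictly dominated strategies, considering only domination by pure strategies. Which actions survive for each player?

P2 drop R (P beats it: A:7>6 B:5>4 C:11>8)
P1 drop A (B beats it: P:10>9 Q:10>1)
P1→{B,C} P2→{P,Q}

Survivors P1:{B,C} P2:{P,Q}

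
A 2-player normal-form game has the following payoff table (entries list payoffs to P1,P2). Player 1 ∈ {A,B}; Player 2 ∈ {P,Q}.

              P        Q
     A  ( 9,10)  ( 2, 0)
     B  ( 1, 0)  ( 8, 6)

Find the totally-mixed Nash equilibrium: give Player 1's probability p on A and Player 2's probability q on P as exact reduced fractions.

P1 indiff ⇒ q·9+(1-q)·2 = q·1+(1-q)·8 ⇒ q(8) = (1-q)(6) ⇒ q = 3/7
P2 indiff ⇒ p·10+(1-p)·0 = p·0+(1-p)·6 ⇒ p(10) = (1-p)(6) ⇒ p = 3/8

p=3/8, q=3/7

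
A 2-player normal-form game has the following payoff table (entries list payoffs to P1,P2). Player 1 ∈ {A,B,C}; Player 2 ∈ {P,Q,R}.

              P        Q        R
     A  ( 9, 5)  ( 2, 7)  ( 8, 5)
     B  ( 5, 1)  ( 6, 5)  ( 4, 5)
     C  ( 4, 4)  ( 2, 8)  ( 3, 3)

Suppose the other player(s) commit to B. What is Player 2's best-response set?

u_2(P vs B) = 1
u_2(Q vs B) = 5
u_2(R vs B) = 5
max payoff 5 at {Q,R}

argmax u_2 = {Q,R}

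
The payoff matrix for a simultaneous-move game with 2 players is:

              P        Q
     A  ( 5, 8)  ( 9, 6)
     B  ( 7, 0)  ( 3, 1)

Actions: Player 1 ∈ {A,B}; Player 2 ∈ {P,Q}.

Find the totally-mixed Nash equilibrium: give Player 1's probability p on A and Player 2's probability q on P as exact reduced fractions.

(p,q) = (1/3, 3/4)

P1 indiff ⇒ q·5+(1-q)·9 = q·7+(1-q)·3 ⇒ q(-2) = (1-q)(-6) ⇒ q = 3/4
P2 indiff ⇒ p·8+(1-p)·0 = p·6+(1-p)·1 ⇒ p(2) = (1-p)(1) ⇒ p = 1/3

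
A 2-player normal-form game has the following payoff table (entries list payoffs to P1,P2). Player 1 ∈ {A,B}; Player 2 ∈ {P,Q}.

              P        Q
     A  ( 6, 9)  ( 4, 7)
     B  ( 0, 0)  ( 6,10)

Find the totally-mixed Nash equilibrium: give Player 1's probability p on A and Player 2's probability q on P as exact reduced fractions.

P1 indiff ⇒ q·6+(1-q)·4 = q·0+(1-q)·6 ⇒ q(6) = (1-q)(2) ⇒ q = 1/4
P2 indiff ⇒ p·9+(1-p)·0 = p·7+(1-p)·10 ⇒ p(2) = (1-p)(10) ⇒ p = 5/6

P1 mixes 5/6 on A; P2 mixes 1/4 on P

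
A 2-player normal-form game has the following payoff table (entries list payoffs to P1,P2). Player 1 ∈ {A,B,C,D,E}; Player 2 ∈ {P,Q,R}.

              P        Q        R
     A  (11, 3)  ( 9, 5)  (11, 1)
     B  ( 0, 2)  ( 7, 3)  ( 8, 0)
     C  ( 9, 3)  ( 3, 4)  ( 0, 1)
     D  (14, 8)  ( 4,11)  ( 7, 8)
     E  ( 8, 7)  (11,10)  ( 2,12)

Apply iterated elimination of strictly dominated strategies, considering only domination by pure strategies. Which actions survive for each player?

Survivors P1:{A,E} P2:{Q,R}

P1 drop B (A beats it: P:11>0 Q:9>7 R:11>8)
P1 drop C (A beats it: P:11>9 Q:9>3 R:11>0)
P2 drop P (Q beats it: A:5>3 D:11>8 E:10>7)
P1 drop D (A beats it: Q:9>4 R:11>7)
P1→{A,E} P2→{Q,R}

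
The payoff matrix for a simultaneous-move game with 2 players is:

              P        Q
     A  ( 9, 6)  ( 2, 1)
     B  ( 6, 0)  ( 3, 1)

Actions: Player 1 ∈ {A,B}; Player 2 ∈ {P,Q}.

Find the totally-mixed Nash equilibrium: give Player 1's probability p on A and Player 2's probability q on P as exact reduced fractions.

P1 indiff ⇒ q·9+(1-q)·2 = q·6+(1-q)·3 ⇒ q(3) = (1-q)(1) ⇒ q = 1/4
P2 indiff ⇒ p·6+(1-p)·0 = p·1+(1-p)·1 ⇒ p(5) = (1-p)(1) ⇒ p = 1/6

(p,q) = (1/6, 1/4)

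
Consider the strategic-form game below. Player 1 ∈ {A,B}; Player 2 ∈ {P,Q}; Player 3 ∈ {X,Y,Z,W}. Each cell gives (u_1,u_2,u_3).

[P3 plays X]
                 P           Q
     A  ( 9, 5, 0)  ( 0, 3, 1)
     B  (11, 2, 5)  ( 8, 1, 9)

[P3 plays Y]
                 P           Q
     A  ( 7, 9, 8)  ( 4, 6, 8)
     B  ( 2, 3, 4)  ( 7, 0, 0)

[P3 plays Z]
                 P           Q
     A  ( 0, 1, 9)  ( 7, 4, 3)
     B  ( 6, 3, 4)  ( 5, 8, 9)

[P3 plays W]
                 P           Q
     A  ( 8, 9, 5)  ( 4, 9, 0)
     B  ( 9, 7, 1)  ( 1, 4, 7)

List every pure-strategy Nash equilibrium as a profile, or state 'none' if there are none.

Nash profiles: (B,P,X)

(A,P,X): not NE [P1→B gives 11>9; P3→Z gives 9>0]
(A,P,Y): not NE [P3→Z gives 9>8]
(A,P,Z): not NE [P1→B gives 6>0; P2→Q gives 4>1]
(A,P,W): not NE [P1→B gives 9>8; P3→Z gives 9>5]
(A,Q,X): not NE [P1→B gives 8>0; P2→P gives 5>3; P3→Y gives 8>1]
(A,Q,Y): not NE [P1→B gives 7>4; P2→P gives 9>6]
(A,Q,Z): not NE [P3→Y gives 8>3]
(A,Q,W): not NE [P3→Y gives 8>0]
(B,P,X): NE
(B,P,Y): not NE [P1→A gives 7>2; P3→X gives 5>4]
(B,P,Z): not NE [P2→Q gives 8>3; P3→X gives 5>4]
(B,P,W): not NE [P3→X gives 5>1]
(B,Q,X): not NE [P2→P gives 2>1]
(B,Q,Y): not NE [P2→P gives 3>0; P3→Z gives 9>0]
(B,Q,Z): not NE [P1→A gives 7>5]
(B,Q,W): not NE [P1→A gives 4>1; P2→P gives 7>4; P3→Z gives 9>7]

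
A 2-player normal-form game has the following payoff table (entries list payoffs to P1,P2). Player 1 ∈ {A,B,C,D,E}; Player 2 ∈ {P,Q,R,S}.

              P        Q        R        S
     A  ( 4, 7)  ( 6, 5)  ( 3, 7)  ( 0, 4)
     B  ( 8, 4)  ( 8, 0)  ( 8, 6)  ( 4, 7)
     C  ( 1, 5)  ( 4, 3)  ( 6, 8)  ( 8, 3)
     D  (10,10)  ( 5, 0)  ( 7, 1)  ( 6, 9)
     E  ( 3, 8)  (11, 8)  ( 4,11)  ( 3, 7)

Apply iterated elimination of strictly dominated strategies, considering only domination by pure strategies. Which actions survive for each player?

P1 drop A (B beats it: P:8>4 Q:8>6 R:8>3 S:4>0)
P2 drop Q (R beats it: B:6>0 C:8>3 D:1>0 E:11>8)
P1 drop E (B beats it: P:8>3 R:8>4 S:4>3)
P1→{B,C,D} P2→{P,R,S}

IESDS → P1:{B,C,D} P2:{P,R,S}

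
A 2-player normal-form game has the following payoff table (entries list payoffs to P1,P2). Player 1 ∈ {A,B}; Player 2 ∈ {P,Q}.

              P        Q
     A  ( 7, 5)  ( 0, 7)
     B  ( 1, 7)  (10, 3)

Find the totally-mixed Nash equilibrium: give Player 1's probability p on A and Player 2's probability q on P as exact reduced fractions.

P1 indiff ⇒ q·7+(1-q)·0 = q·1+(1-q)·10 ⇒ q(6) = (1-q)(10) ⇒ q = 5/8
P2 indiff ⇒ p·5+(1-p)·7 = p·7+(1-p)·3 ⇒ p(-2) = (1-p)(-4) ⇒ p = 2/3

p=2/3, q=5/8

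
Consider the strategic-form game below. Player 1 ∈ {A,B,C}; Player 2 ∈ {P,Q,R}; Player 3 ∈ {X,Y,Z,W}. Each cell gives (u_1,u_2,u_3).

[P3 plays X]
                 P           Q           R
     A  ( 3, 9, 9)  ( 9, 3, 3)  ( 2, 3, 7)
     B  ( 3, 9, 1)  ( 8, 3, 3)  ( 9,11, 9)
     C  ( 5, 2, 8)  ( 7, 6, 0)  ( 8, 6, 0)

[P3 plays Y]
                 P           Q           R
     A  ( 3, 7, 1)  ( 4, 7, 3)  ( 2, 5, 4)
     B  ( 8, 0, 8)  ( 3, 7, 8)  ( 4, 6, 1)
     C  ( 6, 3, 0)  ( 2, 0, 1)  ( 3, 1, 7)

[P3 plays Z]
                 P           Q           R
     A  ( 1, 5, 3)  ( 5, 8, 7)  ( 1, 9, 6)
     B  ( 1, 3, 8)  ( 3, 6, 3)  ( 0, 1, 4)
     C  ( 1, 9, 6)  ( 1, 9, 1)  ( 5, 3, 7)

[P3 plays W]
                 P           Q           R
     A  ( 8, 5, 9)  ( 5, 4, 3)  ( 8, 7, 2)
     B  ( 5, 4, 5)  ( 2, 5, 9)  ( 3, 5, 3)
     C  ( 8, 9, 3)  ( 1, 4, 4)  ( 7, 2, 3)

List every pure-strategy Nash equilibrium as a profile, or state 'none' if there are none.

(A,P,X): not NE [P1→C gives 5>3]
(A,P,Y): not NE [P1→B gives 8>3; P3→W gives 9>1]
(A,P,Z): not NE [P2→R gives 9>5; P3→W gives 9>3]
(A,P,W): not NE [P2→R gives 7>5]
(A,Q,X): not NE [P2→P gives 9>3; P3→Z gives 7>3]
(A,Q,Y): not NE [P3→Z gives 7>3]
(A,Q,Z): not NE [P2→R gives 9>8]
(A,Q,W): not NE [P2→R gives 7>4; P3→Z gives 7>3]
(A,R,X): not NE [P1→B gives 9>2; P2→P gives 9>3]
(A,R,Y): not NE [P1→B gives 4>2; P2→Q gives 7>5; P3→X gives 7>4]
(A,R,Z): not NE [P1→C gives 5>1; P3→X gives 7>6]
(A,R,W): not NE [P3→X gives 7>2]
(B,P,X): not NE [P1→C gives 5>3; P2→R gives 11>9; P3→Z gives 8>1]
(B,P,Y): not NE [P2→Q gives 7>0]
(B,P,Z): not NE [P2→Q gives 6>3]
(B,P,W): not NE [P1→C gives 8>5; P2→R gives 5>4; P3→Z gives 8>5]
(B,Q,X): not NE [P1→A gives 9>8; P2→R gives 11>3; P3→W gives 9>3]
(B,Q,Y): not NE [P1→A gives 4>3; P3→W gives 9>8]
(B,Q,Z): not NE [P1→A gives 5>3; P3→W gives 9>3]
(B,Q,W): not NE [P1→A gives 5>2]
(B,R,X): NE
(B,R,Y): not NE [P2→Q gives 7>6; P3→X gives 9>1]
(B,R,Z): not NE [P1→C gives 5>0; P2→Q gives 6>1; P3→X gives 9>4]
(B,R,W): not NE [P1→A gives 8>3; P3→X gives 9>3]
(C,P,X): not NE [P2→R gives 6>2]
(C,P,Y): not NE [P1→B gives 8>6; P3→X gives 8>0]
(C,P,Z): not NE [P3→X gives 8>6]
(C,P,W): not NE [P3→X gives 8>3]
(C,Q,X): not NE [P1→A gives 9>7; P3→W gives 4>0]
(C,Q,Y): not NE [P1→A gives 4>2; P2→P gives 3>0; P3→W gives 4>1]
(C,Q,Z): not NE [P1→A gives 5>1; P3→W gives 4>1]
(C,Q,W): not NE [P1→A gives 5>1; P2→P gives 9>4]
(C,R,X): not NE [P1→B gives 9>8; P3→Z gives 7>0]
(C,R,Y): not NE [P1→B gives 4>3; P2→P gives 3>1]
(C,R,Z): not NE [P2→Q gives 9>3]
(C,R,W): not NE [P1→A gives 8>7; P2→P gives 9>2; P3→Z gives 7>3]

Nash profiles: (B,R,X)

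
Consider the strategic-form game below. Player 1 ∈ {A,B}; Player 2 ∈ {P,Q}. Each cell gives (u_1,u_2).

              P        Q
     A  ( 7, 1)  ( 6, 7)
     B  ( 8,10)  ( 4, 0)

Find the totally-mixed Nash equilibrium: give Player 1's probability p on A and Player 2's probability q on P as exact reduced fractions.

P1 indiff ⇒ q·7+(1-q)·6 = q·8+(1-q)·4 ⇒ q(-1) = (1-q)(-2) ⇒ q = 2/3
P2 indiff ⇒ p·1+(1-p)·10 = p·7+(1-p)·0 ⇒ p(-6) = (1-p)(-10) ⇒ p = 5/8

P1 mixes 5/8 on A; P2 mixes 2/3 on P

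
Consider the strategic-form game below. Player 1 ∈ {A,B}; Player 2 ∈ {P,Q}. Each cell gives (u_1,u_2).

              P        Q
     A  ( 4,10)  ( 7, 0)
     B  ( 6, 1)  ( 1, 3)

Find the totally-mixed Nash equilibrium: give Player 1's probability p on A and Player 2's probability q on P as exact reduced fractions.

P1 indiff ⇒ q·4+(1-q)·7 = q·6+(1-q)·1 ⇒ q(-2) = (1-q)(-6) ⇒ q = 3/4
P2 indiff ⇒ p·10+(1-p)·1 = p·0+(1-p)·3 ⇒ p(10) = (1-p)(2) ⇒ p = 1/6

(p,q) = (1/6, 3/4)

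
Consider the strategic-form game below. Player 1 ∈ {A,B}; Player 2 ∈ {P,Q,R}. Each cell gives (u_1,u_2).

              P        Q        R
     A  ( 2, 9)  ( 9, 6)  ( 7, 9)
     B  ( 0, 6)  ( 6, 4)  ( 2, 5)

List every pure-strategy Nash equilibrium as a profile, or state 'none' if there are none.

Nash profiles: (A,P), (A,R)

(A,P): NE
(A,Q): not NE [P2→R gives 9>6]
(A,R): NE
(B,P): not NE [P1→A gives 2>0]
(B,Q): not NE [P1→A gives 9>6; P2→P gives 6>4]
(B,R): not NE [P1→A gives 7>2; P2→P gives 6>5]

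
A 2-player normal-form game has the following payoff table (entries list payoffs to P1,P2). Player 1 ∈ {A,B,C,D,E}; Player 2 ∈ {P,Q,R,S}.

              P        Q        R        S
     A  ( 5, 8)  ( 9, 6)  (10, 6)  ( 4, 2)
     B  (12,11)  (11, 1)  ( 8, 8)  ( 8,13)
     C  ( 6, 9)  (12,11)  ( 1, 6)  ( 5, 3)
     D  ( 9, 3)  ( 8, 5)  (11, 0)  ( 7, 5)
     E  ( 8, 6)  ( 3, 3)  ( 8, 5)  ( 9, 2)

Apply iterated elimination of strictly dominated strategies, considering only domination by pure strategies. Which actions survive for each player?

Remaining: P1:{B,C,E} P2:{P,Q,S}

P2 drop R (P beats it: A:8>6 B:11>8 C:9>6 D:3>0 E:6>5)
P1 drop A (B beats it: P:12>5 Q:11>9 S:8>4)
P1 drop D (B beats it: P:12>9 Q:11>8 S:8>7)
P1→{B,C,E} P2→{P,Q,S}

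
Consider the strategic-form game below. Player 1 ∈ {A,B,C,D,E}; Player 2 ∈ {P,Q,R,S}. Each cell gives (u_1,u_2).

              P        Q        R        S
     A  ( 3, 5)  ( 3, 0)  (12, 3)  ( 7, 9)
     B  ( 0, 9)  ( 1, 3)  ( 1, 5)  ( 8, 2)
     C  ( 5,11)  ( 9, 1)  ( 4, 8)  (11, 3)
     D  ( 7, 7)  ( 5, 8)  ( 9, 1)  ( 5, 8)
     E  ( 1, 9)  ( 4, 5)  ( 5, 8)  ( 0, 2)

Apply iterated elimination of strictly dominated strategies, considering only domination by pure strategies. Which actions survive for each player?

P1 drop B (C beats it: P:5>0 Q:9>1 R:4>1 S:11>8)
P1 drop E (D beats it: P:7>1 Q:5>4 R:9>5 S:5>0)
P2 drop R (P beats it: A:5>3 C:11>8 D:7>1)
P1 drop A (C beats it: P:5>3 Q:9>3 S:11>7)
P1→{C,D} P2→{P,Q,S}

IESDS → P1:{C,D} P2:{P,Q,S}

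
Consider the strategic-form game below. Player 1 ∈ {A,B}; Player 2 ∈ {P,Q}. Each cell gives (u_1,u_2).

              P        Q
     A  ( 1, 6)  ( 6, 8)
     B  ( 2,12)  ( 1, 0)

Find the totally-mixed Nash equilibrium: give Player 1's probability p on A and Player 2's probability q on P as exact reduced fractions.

P1 indiff ⇒ q·1+(1-q)·6 = q·2+(1-q)·1 ⇒ q(-1) = (1-q)(-5) ⇒ q = 5/6
P2 indiff ⇒ p·6+(1-p)·12 = p·8+(1-p)·0 ⇒ p(-2) = (1-p)(-12) ⇒ p = 6/7

p=6/7, q=5/6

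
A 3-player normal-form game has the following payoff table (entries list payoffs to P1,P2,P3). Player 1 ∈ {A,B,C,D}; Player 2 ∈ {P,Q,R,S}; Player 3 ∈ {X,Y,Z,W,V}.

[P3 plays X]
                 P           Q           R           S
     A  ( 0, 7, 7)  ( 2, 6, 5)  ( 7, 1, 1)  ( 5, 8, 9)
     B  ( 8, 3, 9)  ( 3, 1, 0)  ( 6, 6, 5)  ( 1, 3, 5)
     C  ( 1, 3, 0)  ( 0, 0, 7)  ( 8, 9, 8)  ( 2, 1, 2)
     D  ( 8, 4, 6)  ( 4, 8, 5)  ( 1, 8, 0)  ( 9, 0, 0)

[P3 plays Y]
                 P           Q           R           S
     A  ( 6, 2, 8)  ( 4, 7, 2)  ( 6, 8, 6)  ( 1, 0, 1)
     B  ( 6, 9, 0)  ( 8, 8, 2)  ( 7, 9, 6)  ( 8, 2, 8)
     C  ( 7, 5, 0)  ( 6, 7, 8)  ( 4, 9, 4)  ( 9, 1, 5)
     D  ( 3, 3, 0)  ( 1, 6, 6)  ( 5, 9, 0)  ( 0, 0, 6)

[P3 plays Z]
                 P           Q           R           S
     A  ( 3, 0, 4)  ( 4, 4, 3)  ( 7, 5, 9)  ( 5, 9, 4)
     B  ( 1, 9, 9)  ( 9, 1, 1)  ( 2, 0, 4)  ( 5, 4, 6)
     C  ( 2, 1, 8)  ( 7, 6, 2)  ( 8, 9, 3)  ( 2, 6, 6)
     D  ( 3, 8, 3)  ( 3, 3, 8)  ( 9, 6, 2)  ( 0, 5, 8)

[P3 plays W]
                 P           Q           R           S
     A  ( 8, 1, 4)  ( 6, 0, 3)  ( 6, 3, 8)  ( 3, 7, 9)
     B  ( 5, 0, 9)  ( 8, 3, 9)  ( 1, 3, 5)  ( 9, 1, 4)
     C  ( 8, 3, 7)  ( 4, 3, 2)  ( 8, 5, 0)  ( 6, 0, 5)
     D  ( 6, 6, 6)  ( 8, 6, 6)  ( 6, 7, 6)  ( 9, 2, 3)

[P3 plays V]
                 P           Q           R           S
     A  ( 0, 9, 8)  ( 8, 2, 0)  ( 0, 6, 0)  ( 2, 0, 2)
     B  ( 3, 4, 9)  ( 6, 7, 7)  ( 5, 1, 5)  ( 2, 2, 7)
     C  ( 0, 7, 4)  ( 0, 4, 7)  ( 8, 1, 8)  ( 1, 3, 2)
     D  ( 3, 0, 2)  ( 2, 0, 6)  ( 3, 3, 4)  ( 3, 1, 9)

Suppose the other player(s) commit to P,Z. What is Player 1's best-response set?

u_1(A vs P,Z) = 3
u_1(B vs P,Z) = 1
u_1(C vs P,Z) = 2
u_1(D vs P,Z) = 3
max payoff 3 at {A,D}

P1 best: {A,D}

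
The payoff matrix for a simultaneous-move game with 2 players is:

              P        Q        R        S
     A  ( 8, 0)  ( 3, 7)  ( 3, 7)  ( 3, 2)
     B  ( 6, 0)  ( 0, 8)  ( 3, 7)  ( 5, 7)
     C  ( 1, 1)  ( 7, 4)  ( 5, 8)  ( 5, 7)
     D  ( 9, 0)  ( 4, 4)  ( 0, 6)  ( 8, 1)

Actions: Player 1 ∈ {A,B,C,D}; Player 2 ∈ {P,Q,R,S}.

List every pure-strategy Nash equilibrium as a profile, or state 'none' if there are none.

Nash profiles: (C,R)

(A,P): not NE [P1→D gives 9>8; P2→R gives 7>0]
(A,Q): not NE [P1→C gives 7>3]
(A,R): not NE [P1→C gives 5>3]
(A,S): not NE [P1→D gives 8>3; P2→R gives 7>2]
(B,P): not NE [P1→D gives 9>6; P2→Q gives 8>0]
(B,Q): not NE [P1→C gives 7>0]
(B,R): not NE [P1→C gives 5>3; P2→Q gives 8>7]
(B,S): not NE [P1→D gives 8>5; P2→Q gives 8>7]
(C,P): not NE [P1→D gives 9>1; P2→R gives 8>1]
(C,Q): not NE [P2→R gives 8>4]
(C,R): NE
(C,S): not NE [P1→D gives 8>5; P2→R gives 8>7]
(D,P): not NE [P2→R gives 6>0]
(D,Q): not NE [P1→C gives 7>4; P2→R gives 6>4]
(D,R): not NE [P1→C gives 5>0]
(D,S): not NE [P2→R gives 6>1]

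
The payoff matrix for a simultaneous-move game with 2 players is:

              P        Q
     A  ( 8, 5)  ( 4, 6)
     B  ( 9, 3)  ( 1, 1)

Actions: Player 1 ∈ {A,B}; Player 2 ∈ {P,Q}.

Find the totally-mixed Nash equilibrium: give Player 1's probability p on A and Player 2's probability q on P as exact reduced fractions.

P1 mixes 2/3 on A; P2 mixes 3/4 on P

P1 indiff ⇒ q·8+(1-q)·4 = q·9+(1-q)·1 ⇒ q(-1) = (1-q)(-3) ⇒ q = 3/4
P2 indiff ⇒ p·5+(1-p)·3 = p·6+(1-p)·1 ⇒ p(-1) = (1-p)(-2) ⇒ p = 2/3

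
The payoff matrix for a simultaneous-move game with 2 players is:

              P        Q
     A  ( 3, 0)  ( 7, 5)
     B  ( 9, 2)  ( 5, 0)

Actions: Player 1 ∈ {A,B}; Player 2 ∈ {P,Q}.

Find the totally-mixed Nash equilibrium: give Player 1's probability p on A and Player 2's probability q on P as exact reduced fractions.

P1 indiff ⇒ q·3+(1-q)·7 = q·9+(1-q)·5 ⇒ q(-6) = (1-q)(-2) ⇒ q = 1/4
P2 indiff ⇒ p·0+(1-p)·2 = p·5+(1-p)·0 ⇒ p(-5) = (1-p)(-2) ⇒ p = 2/7

p=2/7, q=1/4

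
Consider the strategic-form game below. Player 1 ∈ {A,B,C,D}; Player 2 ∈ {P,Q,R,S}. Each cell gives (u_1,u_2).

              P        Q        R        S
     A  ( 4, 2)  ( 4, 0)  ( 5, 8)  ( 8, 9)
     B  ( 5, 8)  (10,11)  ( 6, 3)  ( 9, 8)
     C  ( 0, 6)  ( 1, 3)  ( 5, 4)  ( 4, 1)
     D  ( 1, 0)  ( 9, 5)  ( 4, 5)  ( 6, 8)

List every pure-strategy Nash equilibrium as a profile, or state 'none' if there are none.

Nash profiles: (B,Q)

(A,P): not NE [P1→B gives 5>4; P2→S gives 9>2]
(A,Q): not NE [P1→B gives 10>4; P2→S gives 9>0]
(A,R): not NE [P1→B gives 6>5; P2→S gives 9>8]
(A,S): not NE [P1→B gives 9>8]
(B,P): not NE [P2→Q gives 11>8]
(B,Q): NE
(B,R): not NE [P2→Q gives 11>3]
(B,S): not NE [P2→Q gives 11>8]
(C,P): not NE [P1→B gives 5>0]
(C,Q): not NE [P1→B gives 10>1; P2→P gives 6>3]
(C,R): not NE [P1→B gives 6>5; P2→P gives 6>4]
(C,S): not NE [P1→B gives 9>4; P2→P gives 6>1]
(D,P): not NE [P1→B gives 5>1; P2→S gives 8>0]
(D,Q): not NE [P1→B gives 10>9; P2→S gives 8>5]
(D,R): not NE [P1→B gives 6>4; P2→S gives 8>5]
(D,S): not NE [P1→B gives 9>6]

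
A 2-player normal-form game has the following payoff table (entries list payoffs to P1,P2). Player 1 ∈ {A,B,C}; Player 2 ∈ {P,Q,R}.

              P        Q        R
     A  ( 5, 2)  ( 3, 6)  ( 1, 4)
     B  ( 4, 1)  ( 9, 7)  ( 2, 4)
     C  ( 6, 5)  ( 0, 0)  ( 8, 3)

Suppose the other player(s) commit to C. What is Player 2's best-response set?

u_2(P vs C) = 5
u_2(Q vs C) = 0
u_2(R vs C) = 3
max payoff 5 at {P}

P2 best: {P}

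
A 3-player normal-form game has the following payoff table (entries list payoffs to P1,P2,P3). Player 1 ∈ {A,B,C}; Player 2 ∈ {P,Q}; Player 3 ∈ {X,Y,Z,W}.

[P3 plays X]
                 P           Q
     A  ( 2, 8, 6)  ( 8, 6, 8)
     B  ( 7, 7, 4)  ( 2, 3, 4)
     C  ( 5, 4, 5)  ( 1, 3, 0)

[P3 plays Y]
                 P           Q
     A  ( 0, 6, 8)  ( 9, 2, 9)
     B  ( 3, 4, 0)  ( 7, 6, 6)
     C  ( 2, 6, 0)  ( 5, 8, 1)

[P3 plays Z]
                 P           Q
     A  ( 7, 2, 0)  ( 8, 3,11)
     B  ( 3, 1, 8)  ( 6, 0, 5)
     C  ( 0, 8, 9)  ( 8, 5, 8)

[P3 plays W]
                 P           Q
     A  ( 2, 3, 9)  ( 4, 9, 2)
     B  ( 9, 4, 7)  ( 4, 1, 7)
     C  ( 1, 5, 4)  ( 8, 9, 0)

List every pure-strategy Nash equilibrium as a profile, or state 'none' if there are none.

(A,P,X): not NE [P1→B gives 7>2; P3→W gives 9>6]
(A,P,Y): not NE [P1→B gives 3>0; P3→W gives 9>8]
(A,P,Z): not NE [P2→Q gives 3>2; P3→W gives 9>0]
(A,P,W): not NE [P1→B gives 9>2; P2→Q gives 9>3]
(A,Q,X): not NE [P2→P gives 8>6; P3→Z gives 11>8]
(A,Q,Y): not NE [P2→P gives 6>2; P3→Z gives 11>9]
(A,Q,Z): NE
(A,Q,W): not NE [P1→C gives 8>4; P3→Z gives 11>2]
(B,P,X): not NE [P3→Z gives 8>4]
(B,P,Y): not NE [P2→Q gives 6>4; P3→Z gives 8>0]
(B,P,Z): not NE [P1→A gives 7>3]
(B,P,W): not NE [P3→Z gives 8>7]
(B,Q,X): not NE [P1→A gives 8>2; P2→P gives 7>3; P3→W gives 7>4]
(B,Q,Y): not NE [P1→A gives 9>7; P3→W gives 7>6]
(B,Q,Z): not NE [P1→C gives 8>6; P2→P gives 1>0; P3→W gives 7>5]
(B,Q,W): not NE [P1→C gives 8>4; P2→P gives 4>1]
(C,P,X): not NE [P1→B gives 7>5; P3→Z gives 9>5]
(C,P,Y): not NE [P1→B gives 3>2; P2→Q gives 8>6; P3→Z gives 9>0]
(C,P,Z): not NE [P1→A gives 7>0]
(C,P,W): not NE [P1→B gives 9>1; P2→Q gives 9>5; P3→Z gives 9>4]
(C,Q,X): not NE [P1→A gives 8>1; P2→P gives 4>3; P3→Z gives 8>0]
(C,Q,Y): not NE [P1→A gives 9>5; P3→Z gives 8>1]
(C,Q,Z): not NE [P2→P gives 8>5]
(C,Q,W): not NE [P3→Z gives 8>0]

NE set: (A,Q,Z)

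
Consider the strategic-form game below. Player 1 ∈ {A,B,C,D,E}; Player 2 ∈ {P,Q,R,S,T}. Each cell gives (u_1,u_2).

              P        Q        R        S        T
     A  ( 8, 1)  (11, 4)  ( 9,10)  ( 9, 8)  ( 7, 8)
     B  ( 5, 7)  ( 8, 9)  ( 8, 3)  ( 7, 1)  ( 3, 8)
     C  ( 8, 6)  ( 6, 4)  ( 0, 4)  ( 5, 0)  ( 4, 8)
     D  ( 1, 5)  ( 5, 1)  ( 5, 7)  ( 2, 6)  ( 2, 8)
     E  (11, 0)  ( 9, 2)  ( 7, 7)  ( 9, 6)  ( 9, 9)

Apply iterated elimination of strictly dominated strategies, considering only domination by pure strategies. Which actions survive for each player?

IESDS → P1:{A,E} P2:{R,T}

P1 drop B (A beats it: P:8>5 Q:11>8 R:9>8 S:9>7 T:7>3)
P1 drop C (E beats it: P:11>8 Q:9>6 R:7>0 S:9>5 T:9>4)
P1 drop D (A beats it: P:8>1 Q:11>5 R:9>5 S:9>2 T:7>2)
P2 drop P (Q beats it: A:4>1 E:2>0)
P2 drop Q (R beats it: A:10>4 E:7>2)
P2 drop S (R beats it: A:10>8 E:7>6)
P1→{A,E} P2→{R,T}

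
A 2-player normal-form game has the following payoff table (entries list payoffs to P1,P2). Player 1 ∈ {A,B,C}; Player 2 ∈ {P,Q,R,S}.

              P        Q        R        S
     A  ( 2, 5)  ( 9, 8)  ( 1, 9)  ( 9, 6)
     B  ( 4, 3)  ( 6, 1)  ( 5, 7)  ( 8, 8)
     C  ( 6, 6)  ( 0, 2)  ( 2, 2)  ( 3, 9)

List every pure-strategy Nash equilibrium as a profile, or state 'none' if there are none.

PSNE: ∅

(A,P): not NE [P1→C gives 6>2; P2→R gives 9>5]
(A,Q): not NE [P2→R gives 9>8]
(A,R): not NE [P1→B gives 5>1]
(A,S): not NE [P2→R gives 9>6]
(B,P): not NE [P1→C gives 6>4; P2→S gives 8>3]
(B,Q): not NE [P1→A gives 9>6; P2→S gives 8>1]
(B,R): not NE [P2→S gives 8>7]
(B,S): not NE [P1→A gives 9>8]
(C,P): not NE [P2→S gives 9>6]
(C,Q): not NE [P1→A gives 9>0; P2→S gives 9>2]
(C,R): not NE [P1→B gives 5>2; P2→S gives 9>2]
(C,S): not NE [P1→A gives 9>3]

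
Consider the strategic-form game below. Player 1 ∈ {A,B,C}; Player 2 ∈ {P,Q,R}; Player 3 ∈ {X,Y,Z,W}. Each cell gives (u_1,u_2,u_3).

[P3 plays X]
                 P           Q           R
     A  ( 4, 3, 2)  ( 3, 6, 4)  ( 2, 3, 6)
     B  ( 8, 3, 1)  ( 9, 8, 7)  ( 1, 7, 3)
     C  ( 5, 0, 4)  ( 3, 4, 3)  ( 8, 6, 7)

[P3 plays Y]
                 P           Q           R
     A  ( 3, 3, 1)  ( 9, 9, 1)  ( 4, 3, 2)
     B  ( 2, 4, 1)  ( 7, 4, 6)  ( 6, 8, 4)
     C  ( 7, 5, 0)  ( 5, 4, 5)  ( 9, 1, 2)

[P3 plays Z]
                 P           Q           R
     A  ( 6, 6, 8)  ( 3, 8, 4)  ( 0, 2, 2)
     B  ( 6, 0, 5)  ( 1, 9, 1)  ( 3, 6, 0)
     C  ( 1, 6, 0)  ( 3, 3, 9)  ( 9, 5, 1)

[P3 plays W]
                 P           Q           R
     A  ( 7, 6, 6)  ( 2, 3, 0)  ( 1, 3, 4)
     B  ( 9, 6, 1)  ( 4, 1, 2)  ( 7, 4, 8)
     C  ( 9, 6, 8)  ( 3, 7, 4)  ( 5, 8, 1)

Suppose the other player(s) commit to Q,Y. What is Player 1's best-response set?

BR_1 = {A}

u_1(A vs Q,Y) = 9
u_1(B vs Q,Y) = 7
u_1(C vs Q,Y) = 5
max payoff 9 at {A}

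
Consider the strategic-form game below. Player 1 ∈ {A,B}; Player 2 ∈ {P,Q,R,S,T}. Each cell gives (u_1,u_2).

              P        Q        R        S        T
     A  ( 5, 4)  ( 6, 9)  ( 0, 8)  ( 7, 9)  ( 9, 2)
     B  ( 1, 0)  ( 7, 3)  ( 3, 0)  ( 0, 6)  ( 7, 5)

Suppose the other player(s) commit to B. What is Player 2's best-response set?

u_2(P vs B) = 0
u_2(Q vs B) = 3
u_2(R vs B) = 0
u_2(S vs B) = 6
u_2(T vs B) = 5
max payoff 6 at {S}

P2 best: {S}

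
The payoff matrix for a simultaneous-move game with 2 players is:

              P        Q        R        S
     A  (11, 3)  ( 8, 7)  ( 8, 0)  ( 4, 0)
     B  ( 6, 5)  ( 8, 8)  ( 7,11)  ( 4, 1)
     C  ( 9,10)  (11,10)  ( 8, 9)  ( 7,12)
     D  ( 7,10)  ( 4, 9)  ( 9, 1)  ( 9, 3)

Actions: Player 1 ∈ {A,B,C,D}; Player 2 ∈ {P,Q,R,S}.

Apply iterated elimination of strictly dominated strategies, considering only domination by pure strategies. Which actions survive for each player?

P1 drop B (C beats it: P:9>6 Q:11>8 R:8>7 S:7>4)
P2 drop R (P beats it: A:3>0 C:10>9 D:10>1)
P1→{A,C,D} P2→{P,Q,S}

Survivors P1:{A,C,D} P2:{P,Q,S}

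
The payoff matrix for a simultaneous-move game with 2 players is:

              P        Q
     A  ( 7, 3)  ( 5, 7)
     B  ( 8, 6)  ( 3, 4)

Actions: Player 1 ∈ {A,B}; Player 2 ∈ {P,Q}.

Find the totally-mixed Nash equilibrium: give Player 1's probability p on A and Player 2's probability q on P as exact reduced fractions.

P1 indiff ⇒ q·7+(1-q)·5 = q·8+(1-q)·3 ⇒ q(-1) = (1-q)(-2) ⇒ q = 2/3
P2 indiff ⇒ p·3+(1-p)·6 = p·7+(1-p)·4 ⇒ p(-4) = (1-p)(-2) ⇒ p = 1/3

P1 mixes 1/3 on A; P2 mixes 2/3 on P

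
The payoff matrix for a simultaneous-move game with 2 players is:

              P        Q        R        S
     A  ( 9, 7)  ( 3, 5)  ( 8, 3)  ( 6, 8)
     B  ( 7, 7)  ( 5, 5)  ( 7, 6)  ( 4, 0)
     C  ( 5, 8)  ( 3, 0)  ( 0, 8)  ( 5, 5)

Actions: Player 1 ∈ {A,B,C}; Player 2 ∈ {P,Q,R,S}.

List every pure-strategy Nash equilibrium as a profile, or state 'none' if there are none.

Nash profiles: (A,S)

(A,P): not NE [P2→S gives 8>7]
(A,Q): not NE [P1→B gives 5>3; P2→S gives 8>5]
(A,R): not NE [P2→S gives 8>3]
(A,S): NE
(B,P): not NE [P1→A gives 9>7]
(B,Q): not NE [P2→P gives 7>5]
(B,R): not NE [P1→A gives 8>7; P2→P gives 7>6]
(B,S): not NE [P1→A gives 6>4; P2→P gives 7>0]
(C,P): not NE [P1→A gives 9>5]
(C,Q): not NE [P1→B gives 5>3; P2→R gives 8>0]
(C,R): not NE [P1→A gives 8>0]
(C,S): not NE [P1→A gives 6>5; P2→R gives 8>5]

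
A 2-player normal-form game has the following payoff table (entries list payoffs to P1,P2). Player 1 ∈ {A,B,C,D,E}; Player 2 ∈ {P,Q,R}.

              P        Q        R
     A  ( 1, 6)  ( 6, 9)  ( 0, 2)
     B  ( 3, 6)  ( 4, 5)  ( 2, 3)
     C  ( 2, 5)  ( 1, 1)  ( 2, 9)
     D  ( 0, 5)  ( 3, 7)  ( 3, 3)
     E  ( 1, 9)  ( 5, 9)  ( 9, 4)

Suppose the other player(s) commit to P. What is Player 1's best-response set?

BR_1 = {B}

u_1(A vs P) = 1
u_1(B vs P) = 3
u_1(C vs P) = 2
u_1(D vs P) = 0
u_1(E vs P) = 1
max payoff 3 at {B}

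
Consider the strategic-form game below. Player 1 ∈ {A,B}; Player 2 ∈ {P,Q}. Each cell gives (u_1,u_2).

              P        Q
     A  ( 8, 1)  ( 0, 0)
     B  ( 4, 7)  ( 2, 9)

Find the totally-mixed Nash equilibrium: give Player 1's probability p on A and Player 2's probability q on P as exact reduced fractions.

(p,q) = (2/3, 1/3)

P1 indiff ⇒ q·8+(1-q)·0 = q·4+(1-q)·2 ⇒ q(4) = (1-q)(2) ⇒ q = 1/3
P2 indiff ⇒ p·1+(1-p)·7 = p·0+(1-p)·9 ⇒ p(1) = (1-p)(2) ⇒ p = 2/3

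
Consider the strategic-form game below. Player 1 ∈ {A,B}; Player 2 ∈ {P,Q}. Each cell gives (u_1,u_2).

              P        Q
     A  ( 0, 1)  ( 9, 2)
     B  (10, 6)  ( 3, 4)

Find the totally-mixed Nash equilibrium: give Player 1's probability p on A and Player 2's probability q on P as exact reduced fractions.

P1 mixes 2/3 on A; P2 mixes 3/8 on P

P1 indiff ⇒ q·0+(1-q)·9 = q·10+(1-q)·3 ⇒ q(-10) = (1-q)(-6) ⇒ q = 3/8
P2 indiff ⇒ p·1+(1-p)·6 = p·2+(1-p)·4 ⇒ p(-1) = (1-p)(-2) ⇒ p = 2/3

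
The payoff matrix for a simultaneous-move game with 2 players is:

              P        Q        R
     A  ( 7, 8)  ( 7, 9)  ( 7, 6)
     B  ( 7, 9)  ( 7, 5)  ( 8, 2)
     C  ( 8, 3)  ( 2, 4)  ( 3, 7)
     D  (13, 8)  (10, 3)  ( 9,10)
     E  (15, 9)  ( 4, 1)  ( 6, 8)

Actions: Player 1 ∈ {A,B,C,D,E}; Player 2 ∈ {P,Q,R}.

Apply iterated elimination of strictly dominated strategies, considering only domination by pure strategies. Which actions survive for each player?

Survivors P1:{D,E} P2:{P,R}

P1 drop A (D beats it: P:13>7 Q:10>7 R:9>7)
P1 drop B (D beats it: P:13>7 Q:10>7 R:9>8)
P1 drop C (D beats it: P:13>8 Q:10>2 R:9>3)
P2 drop Q (P beats it: D:8>3 E:9>1)
P1→{D,E} P2→{P,R}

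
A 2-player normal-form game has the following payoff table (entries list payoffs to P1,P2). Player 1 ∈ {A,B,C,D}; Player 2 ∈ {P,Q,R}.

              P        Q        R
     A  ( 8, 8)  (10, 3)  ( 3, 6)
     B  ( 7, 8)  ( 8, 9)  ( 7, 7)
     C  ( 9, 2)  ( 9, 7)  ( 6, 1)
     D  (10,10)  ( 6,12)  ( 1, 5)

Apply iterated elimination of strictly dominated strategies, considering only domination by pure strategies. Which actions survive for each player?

Remaining: P1:{A,C,D} P2:{P,Q}

P2 drop R (P beats it: A:8>6 B:8>7 C:2>1 D:10>5)
P1 drop B (A beats it: P:8>7 Q:10>8)
P1→{A,C,D} P2→{P,Q}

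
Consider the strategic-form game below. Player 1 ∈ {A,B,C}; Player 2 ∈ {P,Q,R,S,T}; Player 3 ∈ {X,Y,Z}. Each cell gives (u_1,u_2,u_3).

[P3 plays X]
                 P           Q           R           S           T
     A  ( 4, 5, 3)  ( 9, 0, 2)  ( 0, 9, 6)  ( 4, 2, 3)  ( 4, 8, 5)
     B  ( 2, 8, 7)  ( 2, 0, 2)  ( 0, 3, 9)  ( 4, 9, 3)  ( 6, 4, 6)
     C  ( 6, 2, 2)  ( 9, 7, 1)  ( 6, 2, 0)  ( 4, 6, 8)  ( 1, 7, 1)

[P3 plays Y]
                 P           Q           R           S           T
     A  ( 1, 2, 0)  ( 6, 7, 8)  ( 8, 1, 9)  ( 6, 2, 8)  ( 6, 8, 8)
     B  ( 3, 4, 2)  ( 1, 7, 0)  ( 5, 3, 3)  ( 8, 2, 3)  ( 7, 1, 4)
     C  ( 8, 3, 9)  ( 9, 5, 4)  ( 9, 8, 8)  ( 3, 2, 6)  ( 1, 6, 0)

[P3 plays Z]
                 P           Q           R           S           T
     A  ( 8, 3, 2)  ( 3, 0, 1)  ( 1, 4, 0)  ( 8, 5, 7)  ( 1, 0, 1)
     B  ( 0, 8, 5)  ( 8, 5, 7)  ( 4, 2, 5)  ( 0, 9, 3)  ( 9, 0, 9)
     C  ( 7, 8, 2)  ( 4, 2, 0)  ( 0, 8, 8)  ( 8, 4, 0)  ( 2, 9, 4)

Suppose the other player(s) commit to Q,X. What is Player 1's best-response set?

u_1(A vs Q,X) = 9
u_1(B vs Q,X) = 2
u_1(C vs Q,X) = 9
max payoff 9 at {A,C}

BR_1 = {A,C}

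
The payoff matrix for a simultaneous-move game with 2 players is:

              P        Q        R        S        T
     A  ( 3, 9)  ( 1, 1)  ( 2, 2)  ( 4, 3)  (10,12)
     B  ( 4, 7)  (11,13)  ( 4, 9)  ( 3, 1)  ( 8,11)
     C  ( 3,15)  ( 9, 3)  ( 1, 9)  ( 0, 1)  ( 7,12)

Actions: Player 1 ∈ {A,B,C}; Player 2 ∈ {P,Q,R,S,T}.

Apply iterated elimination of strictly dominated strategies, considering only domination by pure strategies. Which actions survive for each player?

P1 drop C (B beats it: P:4>3 Q:11>9 R:4>1 S:3>0 T:8>7)
P2 drop P (T beats it: A:12>9 B:11>7)
P2 drop R (T beats it: A:12>2 B:11>9)
P2 drop S (T beats it: A:12>3 B:11>1)
P1→{A,B} P2→{Q,T}

Remaining: P1:{A,B} P2:{Q,T}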